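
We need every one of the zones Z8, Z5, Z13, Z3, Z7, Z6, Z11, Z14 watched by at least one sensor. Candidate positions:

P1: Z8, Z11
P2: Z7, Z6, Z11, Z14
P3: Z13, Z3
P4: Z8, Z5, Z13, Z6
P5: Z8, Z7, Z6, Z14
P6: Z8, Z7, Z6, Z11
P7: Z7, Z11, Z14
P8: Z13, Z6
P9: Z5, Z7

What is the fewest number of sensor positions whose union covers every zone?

P2, P3, P4 together cover {Z8, Z5, Z13, Z3, Z7, Z6, Z11, Z14} — every zone.
No 2 of the 9 sensor positions cover everything (all 36 pairs fall short), so 3 is minimum.

3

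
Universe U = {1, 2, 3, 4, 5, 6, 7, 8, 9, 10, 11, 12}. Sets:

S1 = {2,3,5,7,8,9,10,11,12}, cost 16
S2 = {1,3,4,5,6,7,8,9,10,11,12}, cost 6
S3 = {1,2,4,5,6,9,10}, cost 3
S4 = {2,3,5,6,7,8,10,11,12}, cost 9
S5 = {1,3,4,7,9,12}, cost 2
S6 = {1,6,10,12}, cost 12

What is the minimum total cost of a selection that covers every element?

9

S2, S3 cover every element at cost 6 + 3 = 9.
Any cover uses at least 2 sets; among all covering selections none totals below 9.
Greedy by coverage-per-cost would pick S5, S3, S2 for 11 — worse than the optimum 9.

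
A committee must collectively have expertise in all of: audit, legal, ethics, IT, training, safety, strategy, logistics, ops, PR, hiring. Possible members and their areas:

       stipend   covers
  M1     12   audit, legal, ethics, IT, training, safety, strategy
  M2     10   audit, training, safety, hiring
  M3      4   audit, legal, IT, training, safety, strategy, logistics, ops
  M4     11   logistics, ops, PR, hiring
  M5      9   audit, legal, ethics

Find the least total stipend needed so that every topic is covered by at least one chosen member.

M1, M4 cover every topic at stipend 12 + 11 = 23.
Any cover uses at least 2 members; among all covering selections none totals below 23.
Greedy by coverage-per-stipend would pick M3, M4, M5 for 24 — worse than the optimum 23.

23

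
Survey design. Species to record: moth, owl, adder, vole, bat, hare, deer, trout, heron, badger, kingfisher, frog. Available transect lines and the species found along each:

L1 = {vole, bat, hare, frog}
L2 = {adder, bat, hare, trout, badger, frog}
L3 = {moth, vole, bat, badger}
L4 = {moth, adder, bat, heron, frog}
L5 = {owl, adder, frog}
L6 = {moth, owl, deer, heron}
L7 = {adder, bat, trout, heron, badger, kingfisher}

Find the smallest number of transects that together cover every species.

3

L1, L6, L7 together cover {moth, owl, adder, vole, bat, hare, deer, trout, heron, badger, kingfisher, frog} — every species.
No 2 of the 7 transects cover everything (all 21 pairs fall short), so 3 is minimum.
Greedy (largest uncovered first) would take L2, L6, L1, L7 — 4 transects — but 3 suffice.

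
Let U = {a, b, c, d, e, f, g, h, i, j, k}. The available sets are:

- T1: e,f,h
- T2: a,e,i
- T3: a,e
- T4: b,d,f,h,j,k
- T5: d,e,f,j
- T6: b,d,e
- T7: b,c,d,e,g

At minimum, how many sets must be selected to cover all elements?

T2, T4, T7 together cover {a, b, c, d, e, f, g, h, i, j, k} — every element.
No 2 of the 7 sets cover everything (all 21 pairs fall short), so 3 is minimum.

3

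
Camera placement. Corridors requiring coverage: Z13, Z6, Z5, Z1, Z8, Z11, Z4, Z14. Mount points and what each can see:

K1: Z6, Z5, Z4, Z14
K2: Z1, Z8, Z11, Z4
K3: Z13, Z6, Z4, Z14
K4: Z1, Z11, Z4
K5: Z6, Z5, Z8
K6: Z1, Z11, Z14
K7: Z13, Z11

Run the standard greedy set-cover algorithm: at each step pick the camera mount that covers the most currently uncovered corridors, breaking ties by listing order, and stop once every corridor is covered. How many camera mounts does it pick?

Pick 1: K1 covers 4 new corridors (Z6, Z5, Z4, Z14).
Pick 2: K2 covers 3 new corridors (Z1, Z8, Z11).
Pick 3: K3 covers 1 new corridors (Z13).
Greedy uses 3 camera mounts.

3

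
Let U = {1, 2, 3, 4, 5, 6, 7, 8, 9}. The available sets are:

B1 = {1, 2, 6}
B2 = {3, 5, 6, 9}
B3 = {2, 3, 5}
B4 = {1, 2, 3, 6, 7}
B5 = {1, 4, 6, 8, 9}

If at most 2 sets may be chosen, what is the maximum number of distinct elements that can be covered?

8

Choosing B3, B5 covers {1, 2, 3, 4, 5, 6, 8, 9} — 8 elements.
No choice of 2 sets does better; here 7 is left uncovered.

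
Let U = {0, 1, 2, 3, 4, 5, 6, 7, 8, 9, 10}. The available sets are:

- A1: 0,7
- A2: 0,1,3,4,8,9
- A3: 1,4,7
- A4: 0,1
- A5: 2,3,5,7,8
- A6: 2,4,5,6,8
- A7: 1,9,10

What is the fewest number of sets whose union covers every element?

4

A1, A2, A6, A7 together cover {0, 1, 2, 3, 4, 5, 6, 7, 8, 9, 10} — every element.
No 3 of the 7 sets cover everything (all 35 triples fall short), so 4 is minimum.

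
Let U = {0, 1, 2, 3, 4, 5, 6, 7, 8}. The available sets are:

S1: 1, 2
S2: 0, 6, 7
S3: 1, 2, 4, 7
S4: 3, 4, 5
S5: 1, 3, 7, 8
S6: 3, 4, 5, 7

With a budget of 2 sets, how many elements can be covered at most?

6

Choosing S1, S6 covers {1, 2, 3, 4, 5, 7} — 6 elements.
No choice of 2 sets does better; here 0, 6, 8 are left uncovered.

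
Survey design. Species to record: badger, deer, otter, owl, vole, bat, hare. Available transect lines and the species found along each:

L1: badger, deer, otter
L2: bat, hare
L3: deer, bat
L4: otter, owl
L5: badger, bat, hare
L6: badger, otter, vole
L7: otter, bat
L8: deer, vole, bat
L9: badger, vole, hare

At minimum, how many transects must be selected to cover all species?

3

L3, L4, L9 together cover {badger, deer, otter, owl, vole, bat, hare} — every species.
No 2 of the 9 transects cover everything (all 36 pairs fall short), so 3 is minimum.
Greedy (largest uncovered first) would take L1, L2, L4, L6 — 4 transects — but 3 suffice.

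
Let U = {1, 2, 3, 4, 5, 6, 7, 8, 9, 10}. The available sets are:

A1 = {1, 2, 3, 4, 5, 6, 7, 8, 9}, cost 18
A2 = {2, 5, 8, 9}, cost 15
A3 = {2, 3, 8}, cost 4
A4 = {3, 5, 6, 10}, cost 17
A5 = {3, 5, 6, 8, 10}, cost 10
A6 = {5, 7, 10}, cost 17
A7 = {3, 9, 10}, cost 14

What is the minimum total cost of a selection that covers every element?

28

A1, A5 cover every element at cost 18 + 10 = 28.
Any cover uses at least 2 sets; among all covering selections none totals below 28.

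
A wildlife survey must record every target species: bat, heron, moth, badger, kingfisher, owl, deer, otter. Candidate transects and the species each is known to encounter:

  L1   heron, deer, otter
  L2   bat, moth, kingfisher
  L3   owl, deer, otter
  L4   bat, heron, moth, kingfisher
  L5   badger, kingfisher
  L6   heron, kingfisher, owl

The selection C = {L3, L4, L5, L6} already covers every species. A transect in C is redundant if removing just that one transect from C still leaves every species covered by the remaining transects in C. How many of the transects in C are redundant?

Drop L3: deer, otter uncovered — not redundant.
Drop L4: bat, moth uncovered — not redundant.
Drop L5: badger uncovered — not redundant.
Drop L6: the rest still cover every species — redundant.
1 redundant: L6.

1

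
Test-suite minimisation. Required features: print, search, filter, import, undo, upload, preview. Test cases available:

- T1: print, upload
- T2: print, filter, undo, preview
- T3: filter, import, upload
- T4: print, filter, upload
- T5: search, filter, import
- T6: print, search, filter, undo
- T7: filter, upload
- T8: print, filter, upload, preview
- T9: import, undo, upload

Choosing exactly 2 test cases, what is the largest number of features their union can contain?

6

Choosing T2, T3 covers {print, filter, import, undo, upload, preview} — 6 features.
No choice of 2 test cases does better; here search is left uncovered.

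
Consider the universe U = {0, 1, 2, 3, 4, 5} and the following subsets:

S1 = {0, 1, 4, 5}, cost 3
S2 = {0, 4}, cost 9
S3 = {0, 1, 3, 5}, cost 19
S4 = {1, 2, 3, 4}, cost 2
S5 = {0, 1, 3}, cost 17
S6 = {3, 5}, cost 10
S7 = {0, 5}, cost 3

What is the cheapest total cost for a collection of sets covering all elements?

S1, S4 cover every element at cost 3 + 2 = 5.
Any cover uses at least 2 sets; among all covering selections none totals below 5.

5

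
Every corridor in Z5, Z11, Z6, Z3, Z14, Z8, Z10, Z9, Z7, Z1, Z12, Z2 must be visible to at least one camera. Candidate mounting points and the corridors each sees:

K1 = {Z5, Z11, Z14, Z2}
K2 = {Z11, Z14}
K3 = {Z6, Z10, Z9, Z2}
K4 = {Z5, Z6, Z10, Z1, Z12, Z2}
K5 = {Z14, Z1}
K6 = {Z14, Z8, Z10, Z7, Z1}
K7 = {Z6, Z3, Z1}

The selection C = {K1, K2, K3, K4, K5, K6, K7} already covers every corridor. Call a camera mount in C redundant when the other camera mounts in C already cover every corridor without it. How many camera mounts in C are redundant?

Drop K1: the rest still cover every corridor — redundant.
Drop K2: the rest still cover every corridor — redundant.
Drop K3: Z9 uncovered — not redundant.
Drop K4: Z12 uncovered — not redundant.
Drop K5: the rest still cover every corridor — redundant.
Drop K6: Z8, Z7 uncovered — not redundant.
Drop K7: Z3 uncovered — not redundant.
3 redundant: K1, K2, K5.

3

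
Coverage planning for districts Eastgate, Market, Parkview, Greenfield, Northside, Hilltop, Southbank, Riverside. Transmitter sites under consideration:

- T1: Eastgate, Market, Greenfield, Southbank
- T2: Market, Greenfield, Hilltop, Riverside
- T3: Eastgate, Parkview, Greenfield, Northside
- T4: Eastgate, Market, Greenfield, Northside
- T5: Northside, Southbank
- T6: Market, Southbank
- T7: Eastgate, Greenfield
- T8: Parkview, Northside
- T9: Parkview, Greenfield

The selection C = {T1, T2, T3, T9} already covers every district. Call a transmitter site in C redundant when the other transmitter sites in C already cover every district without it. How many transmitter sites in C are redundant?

Drop T1: Southbank uncovered — not redundant.
Drop T2: Hilltop, Riverside uncovered — not redundant.
Drop T3: Northside uncovered — not redundant.
Drop T9: the rest still cover every district — redundant.
1 redundant: T9.

1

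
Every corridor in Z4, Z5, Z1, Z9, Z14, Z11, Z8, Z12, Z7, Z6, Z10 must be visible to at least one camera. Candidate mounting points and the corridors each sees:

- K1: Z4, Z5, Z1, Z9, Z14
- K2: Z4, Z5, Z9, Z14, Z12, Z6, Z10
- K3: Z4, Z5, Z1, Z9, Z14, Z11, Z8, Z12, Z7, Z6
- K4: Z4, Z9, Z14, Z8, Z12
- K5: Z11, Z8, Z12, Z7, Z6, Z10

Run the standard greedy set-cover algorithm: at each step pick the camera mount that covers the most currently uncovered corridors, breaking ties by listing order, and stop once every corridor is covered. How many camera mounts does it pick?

Pick 1: K3 covers 10 new corridors (Z4, Z5, Z1, Z9, Z14, Z11, Z8, Z12, Z7, Z6).
Pick 2: K2 covers 1 new corridors (Z10).
Greedy uses 2 camera mounts.

2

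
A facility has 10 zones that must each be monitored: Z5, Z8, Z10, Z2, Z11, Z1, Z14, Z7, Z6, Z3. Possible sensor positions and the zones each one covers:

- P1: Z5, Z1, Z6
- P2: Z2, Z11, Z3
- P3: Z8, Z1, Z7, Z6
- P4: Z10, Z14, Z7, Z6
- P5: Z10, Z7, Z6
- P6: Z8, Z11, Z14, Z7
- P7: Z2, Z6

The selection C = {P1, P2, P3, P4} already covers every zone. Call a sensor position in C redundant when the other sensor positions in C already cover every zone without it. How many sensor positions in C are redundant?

0

Drop P1: Z5 uncovered — not redundant.
Drop P2: Z2, Z11, Z3 uncovered — not redundant.
Drop P3: Z8 uncovered — not redundant.
Drop P4: Z10, Z14 uncovered — not redundant.
None of the sensor positions in C is redundant.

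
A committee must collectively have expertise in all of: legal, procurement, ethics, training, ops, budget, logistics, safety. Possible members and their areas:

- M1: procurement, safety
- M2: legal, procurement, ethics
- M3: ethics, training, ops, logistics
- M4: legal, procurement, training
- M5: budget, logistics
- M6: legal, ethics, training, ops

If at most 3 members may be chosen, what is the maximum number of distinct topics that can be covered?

8

Choosing M1, M5, M6 covers {legal, procurement, ethics, training, ops, budget, logistics, safety} — 8 topics.
That is all 8 topics.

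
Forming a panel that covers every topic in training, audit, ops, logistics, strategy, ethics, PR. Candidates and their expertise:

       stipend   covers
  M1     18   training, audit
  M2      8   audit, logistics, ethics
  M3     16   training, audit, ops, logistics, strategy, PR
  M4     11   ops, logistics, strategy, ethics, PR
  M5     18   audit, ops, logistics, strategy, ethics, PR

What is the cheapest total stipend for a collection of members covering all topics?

24

M2, M3 cover every topic at stipend 8 + 16 = 24.
Any cover uses at least 2 members; among all covering selections none totals below 24.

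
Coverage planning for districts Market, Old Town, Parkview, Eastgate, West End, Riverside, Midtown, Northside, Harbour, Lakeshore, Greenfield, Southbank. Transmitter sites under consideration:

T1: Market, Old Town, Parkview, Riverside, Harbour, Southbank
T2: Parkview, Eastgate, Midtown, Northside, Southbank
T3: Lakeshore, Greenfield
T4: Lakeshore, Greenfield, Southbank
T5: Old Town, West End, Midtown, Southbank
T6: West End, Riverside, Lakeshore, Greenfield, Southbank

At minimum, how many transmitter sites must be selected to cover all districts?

3

T1, T2, T6 together cover {Market, Old Town, Parkview, Eastgate, West End, Riverside, Midtown, Northside, Harbour, Lakeshore, Greenfield, Southbank} — every district.
No 2 of the 6 transmitter sites cover everything (all 15 pairs fall short), so 3 is minimum.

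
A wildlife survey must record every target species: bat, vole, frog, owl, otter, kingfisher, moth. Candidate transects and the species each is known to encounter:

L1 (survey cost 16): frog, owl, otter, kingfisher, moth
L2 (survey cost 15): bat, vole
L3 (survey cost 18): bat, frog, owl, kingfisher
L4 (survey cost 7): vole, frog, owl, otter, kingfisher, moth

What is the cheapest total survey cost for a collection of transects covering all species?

L2, L4 cover every species at survey cost 15 + 7 = 22.
Any cover uses at least 2 transects; among all covering selections none totals below 22.

22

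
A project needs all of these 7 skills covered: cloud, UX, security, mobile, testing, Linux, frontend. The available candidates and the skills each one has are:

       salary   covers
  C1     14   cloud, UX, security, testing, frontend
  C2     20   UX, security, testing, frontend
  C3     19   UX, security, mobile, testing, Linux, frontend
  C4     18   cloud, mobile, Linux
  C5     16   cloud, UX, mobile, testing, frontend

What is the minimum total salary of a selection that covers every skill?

C1, C4 cover every skill at salary 14 + 18 = 32.
Any cover uses at least 2 candidates; among all covering selections none totals below 32.

32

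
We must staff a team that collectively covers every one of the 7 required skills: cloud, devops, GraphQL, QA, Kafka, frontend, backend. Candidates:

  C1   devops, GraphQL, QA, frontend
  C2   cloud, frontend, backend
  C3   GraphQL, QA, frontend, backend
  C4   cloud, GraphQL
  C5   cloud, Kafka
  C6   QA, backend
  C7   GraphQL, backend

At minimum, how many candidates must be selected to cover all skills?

C1, C2, C5 together cover {cloud, devops, GraphQL, QA, Kafka, frontend, backend} — every skill.
No 2 of the 7 candidates cover everything (all 21 pairs fall short), so 3 is minimum.

3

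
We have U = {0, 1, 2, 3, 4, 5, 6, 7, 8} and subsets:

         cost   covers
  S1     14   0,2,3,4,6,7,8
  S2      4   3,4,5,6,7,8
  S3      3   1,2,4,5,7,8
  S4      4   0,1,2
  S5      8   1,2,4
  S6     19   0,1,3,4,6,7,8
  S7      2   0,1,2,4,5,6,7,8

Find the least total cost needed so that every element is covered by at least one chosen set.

6

S2, S7 cover every element at cost 4 + 2 = 6.
Any cover uses at least 2 sets; among all covering selections none totals below 6.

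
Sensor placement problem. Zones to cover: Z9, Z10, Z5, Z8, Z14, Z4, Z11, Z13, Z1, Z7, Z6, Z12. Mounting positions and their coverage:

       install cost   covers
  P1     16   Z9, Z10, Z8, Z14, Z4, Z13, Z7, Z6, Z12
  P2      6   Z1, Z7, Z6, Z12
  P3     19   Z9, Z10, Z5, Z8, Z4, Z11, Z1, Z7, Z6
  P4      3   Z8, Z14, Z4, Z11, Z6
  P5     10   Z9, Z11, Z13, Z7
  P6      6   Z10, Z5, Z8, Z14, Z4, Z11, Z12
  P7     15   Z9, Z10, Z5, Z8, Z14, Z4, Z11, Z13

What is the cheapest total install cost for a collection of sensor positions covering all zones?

P2, P7 cover every zone at install cost 6 + 15 = 21.
Any cover uses at least 2 sensor positions; among all covering selections none totals below 21.

21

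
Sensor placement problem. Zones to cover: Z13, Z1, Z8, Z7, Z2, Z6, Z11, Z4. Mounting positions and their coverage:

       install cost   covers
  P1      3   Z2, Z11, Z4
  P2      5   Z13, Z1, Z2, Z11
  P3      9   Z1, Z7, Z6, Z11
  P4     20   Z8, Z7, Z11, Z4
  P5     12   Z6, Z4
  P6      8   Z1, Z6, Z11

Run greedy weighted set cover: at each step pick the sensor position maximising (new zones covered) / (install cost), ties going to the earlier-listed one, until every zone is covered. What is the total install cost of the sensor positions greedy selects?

Pick 1: P1 adds 3 new (Z2, Z11, Z4) at install cost 3 (ratio 3/3).
Pick 2: P2 adds 2 new (Z13, Z1) at install cost 5 (ratio 2/5).
Pick 3: P3 adds 2 new (Z7, Z6) at install cost 9 (ratio 2/9).
Pick 4: P4 adds 1 new (Z8) at install cost 20 (ratio 1/20).
Greedy total install cost: 3 + 5 + 9 + 20 = 37. (The true optimum is 33, so greedy overshoots here.)

37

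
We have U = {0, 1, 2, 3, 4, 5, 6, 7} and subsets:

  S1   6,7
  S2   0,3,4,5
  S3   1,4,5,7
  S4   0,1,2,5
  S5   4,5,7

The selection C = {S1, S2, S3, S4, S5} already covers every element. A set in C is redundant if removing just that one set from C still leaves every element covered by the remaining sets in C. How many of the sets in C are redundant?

Drop S1: 6 uncovered — not redundant.
Drop S2: 3 uncovered — not redundant.
Drop S3: the rest still cover every element — redundant.
Drop S4: 2 uncovered — not redundant.
Drop S5: the rest still cover every element — redundant.
2 redundant: S3, S5.

2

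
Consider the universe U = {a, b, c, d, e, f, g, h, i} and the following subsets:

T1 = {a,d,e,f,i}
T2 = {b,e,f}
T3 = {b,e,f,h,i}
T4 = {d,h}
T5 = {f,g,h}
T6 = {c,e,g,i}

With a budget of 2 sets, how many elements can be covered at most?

7

Choosing T1, T3 covers {a, b, d, e, f, h, i} — 7 elements.
No choice of 2 sets does better; here c, g are left uncovered.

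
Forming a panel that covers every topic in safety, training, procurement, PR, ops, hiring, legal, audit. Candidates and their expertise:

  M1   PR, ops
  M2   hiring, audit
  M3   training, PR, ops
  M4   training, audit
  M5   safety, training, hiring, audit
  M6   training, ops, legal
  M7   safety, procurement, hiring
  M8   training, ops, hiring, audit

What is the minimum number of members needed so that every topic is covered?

M1, M2, M6, M7 together cover {safety, training, procurement, PR, ops, hiring, legal, audit} — every topic.
No 3 of the 8 members cover everything (all 56 triples fall short), so 4 is minimum.

4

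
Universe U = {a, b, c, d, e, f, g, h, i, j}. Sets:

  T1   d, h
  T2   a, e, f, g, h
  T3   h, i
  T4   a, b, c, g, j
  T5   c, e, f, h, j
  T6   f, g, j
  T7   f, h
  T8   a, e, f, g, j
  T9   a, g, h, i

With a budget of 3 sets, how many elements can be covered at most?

Choosing T1, T2, T4 covers {a, b, c, d, e, f, g, h, j} — 9 elements.
No choice of 3 sets does better; here i is left uncovered.

9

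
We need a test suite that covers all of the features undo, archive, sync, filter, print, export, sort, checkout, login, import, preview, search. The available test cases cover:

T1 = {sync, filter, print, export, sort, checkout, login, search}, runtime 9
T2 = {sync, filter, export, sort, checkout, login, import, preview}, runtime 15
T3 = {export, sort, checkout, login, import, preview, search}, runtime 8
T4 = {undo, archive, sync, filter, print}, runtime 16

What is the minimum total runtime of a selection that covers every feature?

24

T3, T4 cover every feature at runtime 8 + 16 = 24.
Any cover uses at least 2 test cases; among all covering selections none totals below 24.
Greedy by coverage-per-runtime would pick T1, T3, T4 for 33 — worse than the optimum 24.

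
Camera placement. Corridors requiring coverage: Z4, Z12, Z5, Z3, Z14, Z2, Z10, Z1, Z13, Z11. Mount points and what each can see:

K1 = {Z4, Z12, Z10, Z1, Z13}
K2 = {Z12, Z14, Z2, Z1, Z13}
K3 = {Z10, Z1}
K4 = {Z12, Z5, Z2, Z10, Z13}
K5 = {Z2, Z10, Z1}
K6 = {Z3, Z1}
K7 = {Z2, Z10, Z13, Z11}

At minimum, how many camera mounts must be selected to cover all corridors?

5

K1, K2, K4, K6, K7 together cover {Z4, Z12, Z5, Z3, Z14, Z2, Z10, Z1, Z13, Z11} — every corridor.
No 4 of the 7 camera mounts cover everything (all 35 size-4 selections fall short), so 5 is minimum.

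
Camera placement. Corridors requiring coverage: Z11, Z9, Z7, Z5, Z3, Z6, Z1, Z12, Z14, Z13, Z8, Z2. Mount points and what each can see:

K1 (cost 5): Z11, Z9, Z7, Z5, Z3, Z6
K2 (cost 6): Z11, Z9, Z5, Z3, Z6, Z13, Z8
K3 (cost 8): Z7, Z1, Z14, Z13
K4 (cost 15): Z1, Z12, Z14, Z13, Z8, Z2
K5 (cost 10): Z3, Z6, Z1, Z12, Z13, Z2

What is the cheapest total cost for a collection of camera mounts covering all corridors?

K1, K4 cover every corridor at cost 5 + 15 = 20.
Any cover uses at least 2 camera mounts; among all covering selections none totals below 20.

20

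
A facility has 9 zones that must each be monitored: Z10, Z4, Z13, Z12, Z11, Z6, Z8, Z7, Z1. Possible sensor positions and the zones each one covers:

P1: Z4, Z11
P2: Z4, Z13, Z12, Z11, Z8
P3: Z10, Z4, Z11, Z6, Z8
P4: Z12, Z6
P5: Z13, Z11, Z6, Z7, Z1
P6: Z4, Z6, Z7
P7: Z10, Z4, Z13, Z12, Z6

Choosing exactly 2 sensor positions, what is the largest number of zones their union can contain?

Choosing P2, P5 covers {Z4, Z13, Z12, Z11, Z6, Z8, Z7, Z1} — 8 zones.
No choice of 2 sensor positions does better; here Z10 is left uncovered.

8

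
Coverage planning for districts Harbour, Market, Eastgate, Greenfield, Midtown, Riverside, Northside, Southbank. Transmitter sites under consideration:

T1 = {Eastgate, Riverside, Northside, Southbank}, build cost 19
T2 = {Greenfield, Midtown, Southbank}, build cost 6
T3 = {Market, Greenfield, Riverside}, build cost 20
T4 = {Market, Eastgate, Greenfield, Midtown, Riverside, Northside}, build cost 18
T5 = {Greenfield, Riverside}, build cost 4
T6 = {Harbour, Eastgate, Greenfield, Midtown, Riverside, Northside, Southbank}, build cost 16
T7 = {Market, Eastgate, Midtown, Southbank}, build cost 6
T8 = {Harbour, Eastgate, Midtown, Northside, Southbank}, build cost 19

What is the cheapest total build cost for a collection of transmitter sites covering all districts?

T6, T7 cover every district at build cost 16 + 6 = 22.
Any cover uses at least 2 transmitter sites; among all covering selections none totals below 22.

22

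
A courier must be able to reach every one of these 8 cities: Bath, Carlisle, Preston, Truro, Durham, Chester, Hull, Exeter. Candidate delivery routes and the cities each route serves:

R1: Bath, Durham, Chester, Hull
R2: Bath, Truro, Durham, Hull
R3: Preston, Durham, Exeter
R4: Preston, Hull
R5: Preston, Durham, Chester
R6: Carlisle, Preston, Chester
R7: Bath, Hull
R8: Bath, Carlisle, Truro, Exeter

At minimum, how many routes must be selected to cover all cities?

R1, R3, R8 together cover {Bath, Carlisle, Preston, Truro, Durham, Chester, Hull, Exeter} — every city.
No 2 of the 8 routes cover everything (all 28 pairs fall short), so 3 is minimum.

3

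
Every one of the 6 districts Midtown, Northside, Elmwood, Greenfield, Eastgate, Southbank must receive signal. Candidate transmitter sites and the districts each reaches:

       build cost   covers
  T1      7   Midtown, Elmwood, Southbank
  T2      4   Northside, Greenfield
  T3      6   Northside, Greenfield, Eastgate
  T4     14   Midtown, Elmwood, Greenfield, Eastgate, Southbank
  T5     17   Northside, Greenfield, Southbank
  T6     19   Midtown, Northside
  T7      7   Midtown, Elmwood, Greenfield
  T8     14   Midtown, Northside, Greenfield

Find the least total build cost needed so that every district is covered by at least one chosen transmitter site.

13

T1, T3 cover every district at build cost 7 + 6 = 13.
Any cover uses at least 2 transmitter sites; among all covering selections none totals below 13.
Greedy by coverage-per-build cost would pick T2, T1, T3 for 17 — worse than the optimum 13.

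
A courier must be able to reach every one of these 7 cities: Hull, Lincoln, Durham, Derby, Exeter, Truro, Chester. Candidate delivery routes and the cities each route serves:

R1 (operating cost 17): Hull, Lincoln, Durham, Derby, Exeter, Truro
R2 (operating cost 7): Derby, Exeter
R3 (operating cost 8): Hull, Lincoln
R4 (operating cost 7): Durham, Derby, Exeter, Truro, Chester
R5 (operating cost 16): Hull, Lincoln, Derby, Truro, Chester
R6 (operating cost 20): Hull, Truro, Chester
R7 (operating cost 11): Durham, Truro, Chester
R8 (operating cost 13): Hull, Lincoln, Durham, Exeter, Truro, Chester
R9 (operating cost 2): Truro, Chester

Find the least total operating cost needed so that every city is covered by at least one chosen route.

R3, R4 cover every city at operating cost 8 + 7 = 15.
Any cover uses at least 2 routes; among all covering selections none totals below 15.

15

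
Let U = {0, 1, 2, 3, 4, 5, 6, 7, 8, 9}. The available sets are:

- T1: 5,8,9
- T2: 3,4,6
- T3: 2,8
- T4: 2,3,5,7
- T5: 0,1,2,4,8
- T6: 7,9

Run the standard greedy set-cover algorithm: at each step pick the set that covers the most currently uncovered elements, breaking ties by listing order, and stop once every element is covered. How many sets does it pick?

Pick 1: T5 covers 5 new elements (0, 1, 2, 4, 8).
Pick 2: T4 covers 3 new elements (3, 5, 7).
Pick 3: T1 covers 1 new elements (9).
Pick 4: T2 covers 1 new elements (6).
Greedy uses 4 sets.

4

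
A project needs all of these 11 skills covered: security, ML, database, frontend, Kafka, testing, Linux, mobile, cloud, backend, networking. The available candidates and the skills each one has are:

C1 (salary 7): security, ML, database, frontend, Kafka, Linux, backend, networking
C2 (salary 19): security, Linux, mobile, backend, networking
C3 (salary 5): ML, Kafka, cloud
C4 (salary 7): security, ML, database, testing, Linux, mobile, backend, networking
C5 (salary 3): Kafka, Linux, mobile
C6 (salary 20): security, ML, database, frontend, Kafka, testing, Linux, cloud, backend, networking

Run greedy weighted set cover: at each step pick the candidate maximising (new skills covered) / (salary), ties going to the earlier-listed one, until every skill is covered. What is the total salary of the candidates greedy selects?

22

Pick 1: C1 adds 8 new (security, ML, database, frontend, Kafka, Linux, backend, networking) at salary 7 (ratio 8/7).
Pick 2: C5 adds 1 new (mobile) at salary 3 (ratio 1/3).
Pick 3: C3 adds 1 new (cloud) at salary 5 (ratio 1/5).
Pick 4: C4 adds 1 new (testing) at salary 7 (ratio 1/7).
Greedy total salary: 7 + 3 + 5 + 7 = 22. (The true optimum is 19, so greedy overshoots here.)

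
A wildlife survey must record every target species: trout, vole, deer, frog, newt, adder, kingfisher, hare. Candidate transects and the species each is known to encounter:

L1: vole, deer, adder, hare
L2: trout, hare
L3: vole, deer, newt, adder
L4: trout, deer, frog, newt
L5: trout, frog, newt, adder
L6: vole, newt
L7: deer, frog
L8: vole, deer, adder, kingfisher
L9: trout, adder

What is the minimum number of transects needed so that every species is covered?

3

L1, L4, L8 together cover {trout, vole, deer, frog, newt, adder, kingfisher, hare} — every species.
No 2 of the 9 transects cover everything (all 36 pairs fall short), so 3 is minimum.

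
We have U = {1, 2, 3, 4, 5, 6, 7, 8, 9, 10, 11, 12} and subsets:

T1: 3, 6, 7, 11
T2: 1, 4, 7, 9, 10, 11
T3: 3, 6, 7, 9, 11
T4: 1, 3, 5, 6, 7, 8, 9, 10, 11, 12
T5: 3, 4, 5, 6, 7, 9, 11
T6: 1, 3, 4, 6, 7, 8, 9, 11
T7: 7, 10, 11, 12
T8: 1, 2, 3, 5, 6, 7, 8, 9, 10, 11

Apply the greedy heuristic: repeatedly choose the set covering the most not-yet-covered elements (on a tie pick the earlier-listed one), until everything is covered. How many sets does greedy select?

Pick 1: T4 covers 10 new elements (1, 3, 5, 6, 7, 8, 9, 10, 11, 12).
Pick 2: T2 covers 1 new elements (4).
Pick 3: T8 covers 1 new elements (2).
Greedy uses 3 sets.

3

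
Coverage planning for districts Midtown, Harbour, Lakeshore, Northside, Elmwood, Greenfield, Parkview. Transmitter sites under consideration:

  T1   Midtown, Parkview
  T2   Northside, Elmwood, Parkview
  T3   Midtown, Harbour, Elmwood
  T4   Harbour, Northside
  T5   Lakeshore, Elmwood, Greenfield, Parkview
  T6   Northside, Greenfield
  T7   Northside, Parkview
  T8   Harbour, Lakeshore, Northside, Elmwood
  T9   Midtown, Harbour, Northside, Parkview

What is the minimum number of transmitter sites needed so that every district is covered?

T5, T9 together cover {Midtown, Harbour, Lakeshore, Northside, Elmwood, Greenfield, Parkview} — every district.
No single transmitter site contains all 7 districts, so 2 is optimal.

2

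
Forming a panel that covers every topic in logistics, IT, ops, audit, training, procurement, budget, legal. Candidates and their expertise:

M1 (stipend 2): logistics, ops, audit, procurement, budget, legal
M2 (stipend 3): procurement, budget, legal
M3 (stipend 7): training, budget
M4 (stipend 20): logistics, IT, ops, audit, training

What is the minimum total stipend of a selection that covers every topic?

M1, M4 cover every topic at stipend 2 + 20 = 22.
Any cover uses at least 2 members; among all covering selections none totals below 22.
Greedy by coverage-per-stipend would pick M1, M3, M4 for 29 — worse than the optimum 22.

22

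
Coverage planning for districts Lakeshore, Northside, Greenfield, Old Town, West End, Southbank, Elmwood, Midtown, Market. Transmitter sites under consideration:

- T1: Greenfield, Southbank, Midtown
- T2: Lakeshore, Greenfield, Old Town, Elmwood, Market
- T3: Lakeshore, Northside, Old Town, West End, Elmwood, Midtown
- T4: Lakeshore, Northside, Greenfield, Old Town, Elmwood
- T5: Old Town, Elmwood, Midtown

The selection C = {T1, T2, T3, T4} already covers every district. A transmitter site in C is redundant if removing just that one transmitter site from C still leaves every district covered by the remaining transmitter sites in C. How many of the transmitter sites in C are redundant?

1

Drop T1: Southbank uncovered — not redundant.
Drop T2: Market uncovered — not redundant.
Drop T3: West End uncovered — not redundant.
Drop T4: the rest still cover every district — redundant.
1 redundant: T4.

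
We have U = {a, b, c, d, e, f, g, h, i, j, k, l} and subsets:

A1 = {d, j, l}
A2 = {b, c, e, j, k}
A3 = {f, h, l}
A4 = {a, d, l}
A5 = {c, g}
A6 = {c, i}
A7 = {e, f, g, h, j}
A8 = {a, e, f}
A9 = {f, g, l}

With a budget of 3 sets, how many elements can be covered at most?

Choosing A2, A4, A7 covers {a, b, c, d, e, f, g, h, j, k, l} — 11 elements.
No choice of 3 sets does better; here i is left uncovered.

11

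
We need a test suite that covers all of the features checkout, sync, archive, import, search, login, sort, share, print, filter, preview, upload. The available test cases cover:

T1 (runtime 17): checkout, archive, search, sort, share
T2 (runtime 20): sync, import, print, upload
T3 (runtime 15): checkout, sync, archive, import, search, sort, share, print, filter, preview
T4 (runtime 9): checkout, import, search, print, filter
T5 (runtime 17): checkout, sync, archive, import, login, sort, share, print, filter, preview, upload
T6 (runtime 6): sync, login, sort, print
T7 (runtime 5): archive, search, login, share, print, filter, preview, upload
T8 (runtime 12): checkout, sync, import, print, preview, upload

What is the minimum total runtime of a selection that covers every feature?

20

T3, T7 cover every feature at runtime 15 + 5 = 20.
Any cover uses at least 2 test cases; among all covering selections none totals below 20.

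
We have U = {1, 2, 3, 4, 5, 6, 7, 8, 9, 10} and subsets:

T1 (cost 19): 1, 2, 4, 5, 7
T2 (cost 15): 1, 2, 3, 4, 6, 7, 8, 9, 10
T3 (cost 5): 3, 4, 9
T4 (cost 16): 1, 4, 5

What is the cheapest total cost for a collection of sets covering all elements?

31

T2, T4 cover every element at cost 15 + 16 = 31.
Any cover uses at least 2 sets; among all covering selections none totals below 31.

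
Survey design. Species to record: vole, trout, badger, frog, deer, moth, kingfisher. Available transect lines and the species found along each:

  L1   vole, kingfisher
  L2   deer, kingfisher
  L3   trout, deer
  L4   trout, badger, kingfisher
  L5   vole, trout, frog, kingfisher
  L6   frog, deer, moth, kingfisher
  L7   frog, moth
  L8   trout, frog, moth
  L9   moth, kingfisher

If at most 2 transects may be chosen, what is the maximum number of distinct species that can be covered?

Choosing L4, L6 covers {trout, badger, frog, deer, moth, kingfisher} — 6 species.
No choice of 2 transects does better; here vole is left uncovered.

6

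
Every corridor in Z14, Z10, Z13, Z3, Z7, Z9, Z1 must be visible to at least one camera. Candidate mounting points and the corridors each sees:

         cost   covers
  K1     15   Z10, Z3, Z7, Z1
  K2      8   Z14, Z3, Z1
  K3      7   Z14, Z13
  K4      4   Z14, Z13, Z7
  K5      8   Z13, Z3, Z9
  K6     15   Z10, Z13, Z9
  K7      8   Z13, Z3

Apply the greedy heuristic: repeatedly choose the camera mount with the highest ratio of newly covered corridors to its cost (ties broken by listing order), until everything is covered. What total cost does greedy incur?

Pick 1: K4 adds 3 new (Z14, Z13, Z7) at cost 4 (ratio 3/4).
Pick 2: K2 adds 2 new (Z3, Z1) at cost 8 (ratio 2/8).
Pick 3: K6 adds 2 new (Z10, Z9) at cost 15 (ratio 2/15).
Greedy total cost: 4 + 8 + 15 = 27.

27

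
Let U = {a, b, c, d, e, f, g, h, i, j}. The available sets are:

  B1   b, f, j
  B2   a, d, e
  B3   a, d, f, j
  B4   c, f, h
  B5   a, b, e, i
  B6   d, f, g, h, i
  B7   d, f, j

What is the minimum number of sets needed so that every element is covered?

4

B1, B2, B4, B6 together cover {a, b, c, d, e, f, g, h, i, j} — every element.
No 3 of the 7 sets cover everything (all 35 triples fall short), so 4 is minimum.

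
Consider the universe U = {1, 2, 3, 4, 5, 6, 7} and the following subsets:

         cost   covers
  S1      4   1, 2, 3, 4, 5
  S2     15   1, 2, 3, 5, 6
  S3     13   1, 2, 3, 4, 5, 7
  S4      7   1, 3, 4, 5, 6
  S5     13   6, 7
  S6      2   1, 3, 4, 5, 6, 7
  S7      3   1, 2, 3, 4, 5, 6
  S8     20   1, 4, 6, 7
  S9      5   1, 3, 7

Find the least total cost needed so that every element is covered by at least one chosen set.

S6, S7 cover every element at cost 2 + 3 = 5.
Any cover uses at least 2 sets; among all covering selections none totals below 5.

5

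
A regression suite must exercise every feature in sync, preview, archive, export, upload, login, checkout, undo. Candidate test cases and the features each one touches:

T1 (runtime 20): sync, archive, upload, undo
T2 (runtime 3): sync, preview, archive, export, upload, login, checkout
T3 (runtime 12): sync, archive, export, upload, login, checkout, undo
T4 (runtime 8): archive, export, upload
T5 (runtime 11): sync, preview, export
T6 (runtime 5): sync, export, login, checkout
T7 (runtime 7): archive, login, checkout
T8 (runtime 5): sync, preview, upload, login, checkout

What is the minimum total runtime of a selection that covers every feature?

15

T2, T3 cover every feature at runtime 3 + 12 = 15.
Any cover uses at least 2 test cases; among all covering selections none totals below 15.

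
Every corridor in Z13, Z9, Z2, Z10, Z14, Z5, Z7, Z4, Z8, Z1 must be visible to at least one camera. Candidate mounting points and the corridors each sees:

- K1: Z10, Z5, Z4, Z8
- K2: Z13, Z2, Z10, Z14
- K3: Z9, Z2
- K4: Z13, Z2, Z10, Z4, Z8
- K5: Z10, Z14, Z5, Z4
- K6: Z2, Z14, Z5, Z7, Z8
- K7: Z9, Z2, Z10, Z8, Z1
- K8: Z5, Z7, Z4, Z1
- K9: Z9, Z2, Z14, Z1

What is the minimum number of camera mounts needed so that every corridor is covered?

K2, K7, K8 together cover {Z13, Z9, Z2, Z10, Z14, Z5, Z7, Z4, Z8, Z1} — every corridor.
No 2 of the 9 camera mounts cover everything (all 36 pairs fall short), so 3 is minimum.

3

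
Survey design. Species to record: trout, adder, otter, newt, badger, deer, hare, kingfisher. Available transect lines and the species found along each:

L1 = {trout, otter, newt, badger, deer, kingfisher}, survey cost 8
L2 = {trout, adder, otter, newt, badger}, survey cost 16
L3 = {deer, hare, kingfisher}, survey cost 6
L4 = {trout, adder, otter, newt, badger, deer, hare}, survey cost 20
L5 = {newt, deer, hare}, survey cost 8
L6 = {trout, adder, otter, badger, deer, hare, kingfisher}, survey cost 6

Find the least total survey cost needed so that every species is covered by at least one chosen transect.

14

L1, L6 cover every species at survey cost 8 + 6 = 14.
Any cover uses at least 2 transects; among all covering selections none totals below 14.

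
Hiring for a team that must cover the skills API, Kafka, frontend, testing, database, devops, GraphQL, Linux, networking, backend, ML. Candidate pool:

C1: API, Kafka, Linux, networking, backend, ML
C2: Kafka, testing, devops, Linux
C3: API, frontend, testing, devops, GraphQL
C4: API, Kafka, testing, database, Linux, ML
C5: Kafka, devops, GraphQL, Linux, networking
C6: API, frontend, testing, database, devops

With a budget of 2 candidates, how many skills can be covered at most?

10

Choosing C1, C3 covers {API, Kafka, frontend, testing, devops, GraphQL, Linux, networking, backend, ML} — 10 skills.
No choice of 2 candidates does better; here database is left uncovered.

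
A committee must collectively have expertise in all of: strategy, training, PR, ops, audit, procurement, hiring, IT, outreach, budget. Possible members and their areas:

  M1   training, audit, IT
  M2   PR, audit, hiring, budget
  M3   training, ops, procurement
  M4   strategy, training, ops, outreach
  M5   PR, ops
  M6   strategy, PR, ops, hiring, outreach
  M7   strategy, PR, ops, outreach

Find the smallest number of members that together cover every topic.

4

M1, M2, M3, M4 together cover {strategy, training, PR, ops, audit, procurement, hiring, IT, outreach, budget} — every topic.
No 3 of the 7 members cover everything (all 35 triples fall short), so 4 is minimum.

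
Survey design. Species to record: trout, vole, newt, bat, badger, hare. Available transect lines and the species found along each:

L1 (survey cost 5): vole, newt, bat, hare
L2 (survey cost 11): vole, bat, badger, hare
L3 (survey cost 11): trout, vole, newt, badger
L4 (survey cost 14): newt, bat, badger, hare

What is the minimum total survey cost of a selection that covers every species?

16

L1, L3 cover every species at survey cost 5 + 11 = 16.
Any cover uses at least 2 transects; among all covering selections none totals below 16.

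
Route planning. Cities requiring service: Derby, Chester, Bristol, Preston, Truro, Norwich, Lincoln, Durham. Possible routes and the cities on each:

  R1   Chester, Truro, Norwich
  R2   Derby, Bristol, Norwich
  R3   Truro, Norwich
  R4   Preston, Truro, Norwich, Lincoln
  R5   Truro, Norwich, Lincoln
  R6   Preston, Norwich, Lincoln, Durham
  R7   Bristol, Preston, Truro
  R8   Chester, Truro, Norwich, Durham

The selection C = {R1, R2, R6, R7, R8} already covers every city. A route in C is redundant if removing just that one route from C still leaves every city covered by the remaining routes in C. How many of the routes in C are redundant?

Drop R1: the rest still cover every city — redundant.
Drop R2: Derby uncovered — not redundant.
Drop R6: Lincoln uncovered — not redundant.
Drop R7: the rest still cover every city — redundant.
Drop R8: the rest still cover every city — redundant.
3 redundant: R1, R7, R8.

3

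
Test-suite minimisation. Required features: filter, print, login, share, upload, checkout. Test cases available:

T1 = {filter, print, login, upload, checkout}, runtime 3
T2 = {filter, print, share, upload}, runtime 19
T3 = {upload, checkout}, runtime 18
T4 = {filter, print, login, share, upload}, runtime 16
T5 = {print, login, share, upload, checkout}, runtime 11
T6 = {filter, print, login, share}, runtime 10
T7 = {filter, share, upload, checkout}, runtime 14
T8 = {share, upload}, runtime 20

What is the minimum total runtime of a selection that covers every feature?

T1, T6 cover every feature at runtime 3 + 10 = 13.
Any cover uses at least 2 test cases; among all covering selections none totals below 13.

13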